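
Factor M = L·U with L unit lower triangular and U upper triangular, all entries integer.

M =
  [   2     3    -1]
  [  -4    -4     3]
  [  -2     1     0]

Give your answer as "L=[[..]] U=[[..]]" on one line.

L=[[1,0,0],[-2,1,0],[-1,2,1]] U=[[2,3,-1],[0,2,1],[0,0,-3]]

  row1 -= -2·row0 → [0,2,1]
  row2 -= -1·row0 → [0,4,-1]
  row2 -= 2·row1 → [0,0,-3]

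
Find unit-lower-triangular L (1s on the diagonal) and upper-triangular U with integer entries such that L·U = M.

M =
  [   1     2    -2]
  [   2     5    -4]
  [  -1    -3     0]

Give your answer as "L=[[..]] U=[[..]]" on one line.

L=[[1,0,0],[2,1,0],[-1,-1,1]] U=[[1,2,-2],[0,1,0],[0,0,-2]]

  r1 -= 2·r0 → [0,1,0]
  r2 -= -1·r0 → [0,-1,-2]
  r2 -= -1·r1 → [0,0,-2]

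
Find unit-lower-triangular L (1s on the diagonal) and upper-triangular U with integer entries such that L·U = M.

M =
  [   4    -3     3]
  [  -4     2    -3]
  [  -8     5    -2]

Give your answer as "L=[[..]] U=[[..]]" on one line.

L=[[1,0,0],[-1,1,0],[-2,1,1]] U=[[4,-3,3],[0,-1,0],[0,0,4]]

  r1 -= -1·r0 → [0,-1,0]
  r2 -= -2·r0 → [0,-1,4]
  r2 -= 1·r1 → [0,0,4]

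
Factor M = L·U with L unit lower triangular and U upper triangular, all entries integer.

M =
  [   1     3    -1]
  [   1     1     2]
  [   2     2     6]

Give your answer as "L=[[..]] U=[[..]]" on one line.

L=[[1,0,0],[1,1,0],[2,2,1]] U=[[1,3,-1],[0,-2,3],[0,0,2]]

  r1 -= 1·r0 → [0,-2,3]
  r2 -= 2·r0 → [0,-4,8]
  r2 -= 2·r1 → [0,0,2]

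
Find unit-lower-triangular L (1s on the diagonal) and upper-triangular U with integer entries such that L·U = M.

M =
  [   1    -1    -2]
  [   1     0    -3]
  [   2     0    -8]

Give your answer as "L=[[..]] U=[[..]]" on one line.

L=[[1,0,0],[1,1,0],[2,2,1]] U=[[1,-1,-2],[0,1,-1],[0,0,-2]]

  R1 -= 1·R0 → [0,1,-1]
  R2 -= 2·R0 → [0,2,-4]
  R2 -= 2·R1 → [0,0,-2]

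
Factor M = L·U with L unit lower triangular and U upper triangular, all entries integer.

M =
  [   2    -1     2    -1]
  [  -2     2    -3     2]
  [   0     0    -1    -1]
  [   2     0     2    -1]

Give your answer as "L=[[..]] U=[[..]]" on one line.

  r1 -= -1·r0 → [0,1,-1,1]
  r2 -= 0·r0 → [0,0,-1,-1]
  r3 -= 1·r0 → [0,1,0,0]
  r2 -= 0·r1 → [0,0,-1,-1]
  r3 -= 1·r1 → [0,0,1,-1]
  r3 -= -1·r2 → [0,0,0,-2]

L=[[1,0,0,0],[-1,1,0,0],[0,0,1,0],[1,1,-1,1]] U=[[2,-1,2,-1],[0,1,-1,1],[0,0,-1,-1],[0,0,0,-2]]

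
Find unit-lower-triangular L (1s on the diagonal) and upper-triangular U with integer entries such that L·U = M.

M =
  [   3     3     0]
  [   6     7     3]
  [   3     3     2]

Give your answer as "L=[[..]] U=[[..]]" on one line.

  R1 -= 2·R0 → [0,1,3]
  R2 -= 1·R0 → [0,0,2]
  R2 -= 0·R1 → [0,0,2]

L=[[1,0,0],[2,1,0],[1,0,1]] U=[[3,3,0],[0,1,3],[0,0,2]]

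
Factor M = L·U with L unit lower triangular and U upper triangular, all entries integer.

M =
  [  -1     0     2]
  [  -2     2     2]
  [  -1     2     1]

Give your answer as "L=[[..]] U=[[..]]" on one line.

L=[[1,0,0],[2,1,0],[1,1,1]] U=[[-1,0,2],[0,2,-2],[0,0,1]]

  row1 -= 2·row0 → [0,2,-2]
  row2 -= 1·row0 → [0,2,-1]
  row2 -= 1·row1 → [0,0,1]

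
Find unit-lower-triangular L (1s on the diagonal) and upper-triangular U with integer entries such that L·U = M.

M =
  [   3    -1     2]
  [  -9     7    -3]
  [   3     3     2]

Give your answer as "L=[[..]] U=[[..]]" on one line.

  R1 -= -3·R0 → [0,4,3]
  R2 -= 1·R0 → [0,4,0]
  R2 -= 1·R1 → [0,0,-3]

L=[[1,0,0],[-3,1,0],[1,1,1]] U=[[3,-1,2],[0,4,3],[0,0,-3]]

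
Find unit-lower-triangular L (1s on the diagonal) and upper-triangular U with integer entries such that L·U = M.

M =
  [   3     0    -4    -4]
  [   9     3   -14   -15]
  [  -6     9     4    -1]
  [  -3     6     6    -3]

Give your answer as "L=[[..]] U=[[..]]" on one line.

L=[[1,0,0,0],[3,1,0,0],[-2,3,1,0],[-1,2,3,1]] U=[[3,0,-4,-4],[0,3,-2,-3],[0,0,2,0],[0,0,0,-1]]

  R1 -= 3·R0 → [0,3,-2,-3]
  R2 -= -2·R0 → [0,9,-4,-9]
  R3 -= -1·R0 → [0,6,2,-7]
  R2 -= 3·R1 → [0,0,2,0]
  R3 -= 2·R1 → [0,0,6,-1]
  R3 -= 3·R2 → [0,0,0,-1]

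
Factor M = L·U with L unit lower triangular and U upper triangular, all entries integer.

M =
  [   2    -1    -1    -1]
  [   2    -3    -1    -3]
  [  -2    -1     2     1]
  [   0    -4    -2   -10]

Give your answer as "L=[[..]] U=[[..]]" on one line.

  row1 -= 1·row0 → [0,-2,0,-2]
  row2 -= -1·row0 → [0,-2,1,0]
  row3 -= 0·row0 → [0,-4,-2,-10]
  row2 -= 1·row1 → [0,0,1,2]
  row3 -= 2·row1 → [0,0,-2,-6]
  row3 -= -2·row2 → [0,0,0,-2]

L=[[1,0,0,0],[1,1,0,0],[-1,1,1,0],[0,2,-2,1]] U=[[2,-1,-1,-1],[0,-2,0,-2],[0,0,1,2],[0,0,0,-2]]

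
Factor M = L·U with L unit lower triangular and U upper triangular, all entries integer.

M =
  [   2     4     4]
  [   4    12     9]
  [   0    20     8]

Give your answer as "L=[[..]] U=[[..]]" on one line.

L=[[1,0,0],[2,1,0],[0,5,1]] U=[[2,4,4],[0,4,1],[0,0,3]]

  r1 -= 2·r0 → [0,4,1]
  r2 -= 0·r0 → [0,20,8]
  r2 -= 5·r1 → [0,0,3]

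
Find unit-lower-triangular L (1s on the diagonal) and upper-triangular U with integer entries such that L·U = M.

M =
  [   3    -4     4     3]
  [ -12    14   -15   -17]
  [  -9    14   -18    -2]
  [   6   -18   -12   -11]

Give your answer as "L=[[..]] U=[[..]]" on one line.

  R1 -= -4·R0 → [0,-2,1,-5]
  R2 -= -3·R0 → [0,2,-6,7]
  R3 -= 2·R0 → [0,-10,-20,-17]
  R2 -= -1·R1 → [0,0,-5,2]
  R3 -= 5·R1 → [0,0,-25,8]
  R3 -= 5·R2 → [0,0,0,-2]

L=[[1,0,0,0],[-4,1,0,0],[-3,-1,1,0],[2,5,5,1]] U=[[3,-4,4,3],[0,-2,1,-5],[0,0,-5,2],[0,0,0,-2]]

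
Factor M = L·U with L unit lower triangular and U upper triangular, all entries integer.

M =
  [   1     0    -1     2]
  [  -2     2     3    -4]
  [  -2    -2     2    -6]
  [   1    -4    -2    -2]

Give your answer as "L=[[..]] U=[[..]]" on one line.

L=[[1,0,0,0],[-2,1,0,0],[-2,-1,1,0],[1,-2,1,1]] U=[[1,0,-1,2],[0,2,1,0],[0,0,1,-2],[0,0,0,-2]]

  row1 -= -2·row0 → [0,2,1,0]
  row2 -= -2·row0 → [0,-2,0,-2]
  row3 -= 1·row0 → [0,-4,-1,-4]
  row2 -= -1·row1 → [0,0,1,-2]
  row3 -= -2·row1 → [0,0,1,-4]
  row3 -= 1·row2 → [0,0,0,-2]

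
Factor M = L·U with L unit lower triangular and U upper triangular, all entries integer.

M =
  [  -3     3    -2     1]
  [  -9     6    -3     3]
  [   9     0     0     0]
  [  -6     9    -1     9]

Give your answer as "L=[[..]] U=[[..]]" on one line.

L=[[1,0,0,0],[3,1,0,0],[-3,-3,1,0],[2,-1,2,1]] U=[[-3,3,-2,1],[0,-3,3,0],[0,0,3,3],[0,0,0,1]]

  row1 -= 3·row0 → [0,-3,3,0]
  row2 -= -3·row0 → [0,9,-6,3]
  row3 -= 2·row0 → [0,3,3,7]
  row2 -= -3·row1 → [0,0,3,3]
  row3 -= -1·row1 → [0,0,6,7]
  row3 -= 2·row2 → [0,0,0,1]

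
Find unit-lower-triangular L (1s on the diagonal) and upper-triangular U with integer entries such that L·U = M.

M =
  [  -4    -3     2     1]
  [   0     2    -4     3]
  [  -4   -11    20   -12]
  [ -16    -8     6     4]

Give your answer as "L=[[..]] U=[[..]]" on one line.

L=[[1,0,0,0],[0,1,0,0],[1,-4,1,0],[4,2,3,1]] U=[[-4,-3,2,1],[0,2,-4,3],[0,0,2,-1],[0,0,0,-3]]

  row1 -= 0·row0 → [0,2,-4,3]
  row2 -= 1·row0 → [0,-8,18,-13]
  row3 -= 4·row0 → [0,4,-2,0]
  row2 -= -4·row1 → [0,0,2,-1]
  row3 -= 2·row1 → [0,0,6,-6]
  row3 -= 3·row2 → [0,0,0,-3]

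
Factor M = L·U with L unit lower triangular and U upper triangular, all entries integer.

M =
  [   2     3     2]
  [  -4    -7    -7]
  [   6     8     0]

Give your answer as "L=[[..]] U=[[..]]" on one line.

L=[[1,0,0],[-2,1,0],[3,1,1]] U=[[2,3,2],[0,-1,-3],[0,0,-3]]

  r1 -= -2·r0 → [0,-1,-3]
  r2 -= 3·r0 → [0,-1,-6]
  r2 -= 1·r1 → [0,0,-3]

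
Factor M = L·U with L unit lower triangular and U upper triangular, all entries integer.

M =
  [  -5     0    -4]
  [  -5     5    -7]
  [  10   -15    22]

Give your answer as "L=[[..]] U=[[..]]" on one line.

  row1 -= 1·row0 → [0,5,-3]
  row2 -= -2·row0 → [0,-15,14]
  row2 -= -3·row1 → [0,0,5]

L=[[1,0,0],[1,1,0],[-2,-3,1]] U=[[-5,0,-4],[0,5,-3],[0,0,5]]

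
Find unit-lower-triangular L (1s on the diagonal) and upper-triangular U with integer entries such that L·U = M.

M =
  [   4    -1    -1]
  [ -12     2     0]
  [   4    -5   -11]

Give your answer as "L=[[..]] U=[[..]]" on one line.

  R1 -= -3·R0 → [0,-1,-3]
  R2 -= 1·R0 → [0,-4,-10]
  R2 -= 4·R1 → [0,0,2]

L=[[1,0,0],[-3,1,0],[1,4,1]] U=[[4,-1,-1],[0,-1,-3],[0,0,2]]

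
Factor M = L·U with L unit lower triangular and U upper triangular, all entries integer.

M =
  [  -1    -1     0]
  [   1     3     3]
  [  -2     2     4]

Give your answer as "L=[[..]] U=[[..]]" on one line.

  row1 -= -1·row0 → [0,2,3]
  row2 -= 2·row0 → [0,4,4]
  row2 -= 2·row1 → [0,0,-2]

L=[[1,0,0],[-1,1,0],[2,2,1]] U=[[-1,-1,0],[0,2,3],[0,0,-2]]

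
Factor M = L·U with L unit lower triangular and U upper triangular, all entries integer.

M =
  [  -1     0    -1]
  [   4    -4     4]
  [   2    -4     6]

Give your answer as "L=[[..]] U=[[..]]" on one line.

L=[[1,0,0],[-4,1,0],[-2,1,1]] U=[[-1,0,-1],[0,-4,0],[0,0,4]]

  row1 -= -4·row0 → [0,-4,0]
  row2 -= -2·row0 → [0,-4,4]
  row2 -= 1·row1 → [0,0,4]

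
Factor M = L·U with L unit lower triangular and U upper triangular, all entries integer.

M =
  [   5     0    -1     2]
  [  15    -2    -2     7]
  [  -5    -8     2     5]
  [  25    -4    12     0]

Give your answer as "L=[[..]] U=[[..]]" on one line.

L=[[1,0,0,0],[3,1,0,0],[-1,4,1,0],[5,2,-5,1]] U=[[5,0,-1,2],[0,-2,1,1],[0,0,-3,3],[0,0,0,3]]

  row1 -= 3·row0 → [0,-2,1,1]
  row2 -= -1·row0 → [0,-8,1,7]
  row3 -= 5·row0 → [0,-4,17,-10]
  row2 -= 4·row1 → [0,0,-3,3]
  row3 -= 2·row1 → [0,0,15,-12]
  row3 -= -5·row2 → [0,0,0,3]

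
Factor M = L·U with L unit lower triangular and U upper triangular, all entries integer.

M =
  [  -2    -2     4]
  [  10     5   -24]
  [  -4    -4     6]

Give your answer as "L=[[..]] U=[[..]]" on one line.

L=[[1,0,0],[-5,1,0],[2,0,1]] U=[[-2,-2,4],[0,-5,-4],[0,0,-2]]

  r1 -= -5·r0 → [0,-5,-4]
  r2 -= 2·r0 → [0,0,-2]
  r2 -= 0·r1 → [0,0,-2]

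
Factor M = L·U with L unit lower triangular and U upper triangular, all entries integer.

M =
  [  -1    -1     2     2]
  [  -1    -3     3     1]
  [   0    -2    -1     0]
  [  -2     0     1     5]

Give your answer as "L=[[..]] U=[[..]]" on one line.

  row1 -= 1·row0 → [0,-2,1,-1]
  row2 -= 0·row0 → [0,-2,-1,0]
  row3 -= 2·row0 → [0,2,-3,1]
  row2 -= 1·row1 → [0,0,-2,1]
  row3 -= -1·row1 → [0,0,-2,0]
  row3 -= 1·row2 → [0,0,0,-1]

L=[[1,0,0,0],[1,1,0,0],[0,1,1,0],[2,-1,1,1]] U=[[-1,-1,2,2],[0,-2,1,-1],[0,0,-2,1],[0,0,0,-1]]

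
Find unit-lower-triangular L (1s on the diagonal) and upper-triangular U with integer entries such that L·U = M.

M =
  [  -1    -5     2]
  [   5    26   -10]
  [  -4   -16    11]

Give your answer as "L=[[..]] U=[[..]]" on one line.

L=[[1,0,0],[-5,1,0],[4,4,1]] U=[[-1,-5,2],[0,1,0],[0,0,3]]

  R1 -= -5·R0 → [0,1,0]
  R2 -= 4·R0 → [0,4,3]
  R2 -= 4·R1 → [0,0,3]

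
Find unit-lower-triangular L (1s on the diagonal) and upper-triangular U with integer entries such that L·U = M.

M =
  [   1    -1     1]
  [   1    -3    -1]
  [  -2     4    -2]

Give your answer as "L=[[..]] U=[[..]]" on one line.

  row1 -= 1·row0 → [0,-2,-2]
  row2 -= -2·row0 → [0,2,0]
  row2 -= -1·row1 → [0,0,-2]

L=[[1,0,0],[1,1,0],[-2,-1,1]] U=[[1,-1,1],[0,-2,-2],[0,0,-2]]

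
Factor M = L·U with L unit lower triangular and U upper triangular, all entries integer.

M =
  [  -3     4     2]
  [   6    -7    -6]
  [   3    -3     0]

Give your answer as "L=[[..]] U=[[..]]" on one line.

  row1 -= -2·row0 → [0,1,-2]
  row2 -= -1·row0 → [0,1,2]
  row2 -= 1·row1 → [0,0,4]

L=[[1,0,0],[-2,1,0],[-1,1,1]] U=[[-3,4,2],[0,1,-2],[0,0,4]]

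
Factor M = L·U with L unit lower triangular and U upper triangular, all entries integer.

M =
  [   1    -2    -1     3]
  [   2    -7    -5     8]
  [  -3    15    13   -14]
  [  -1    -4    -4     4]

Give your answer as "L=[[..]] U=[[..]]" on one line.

L=[[1,0,0,0],[2,1,0,0],[-3,-3,1,0],[-1,2,1,1]] U=[[1,-2,-1,3],[0,-3,-3,2],[0,0,1,1],[0,0,0,2]]

  row1 -= 2·row0 → [0,-3,-3,2]
  row2 -= -3·row0 → [0,9,10,-5]
  row3 -= -1·row0 → [0,-6,-5,7]
  row2 -= -3·row1 → [0,0,1,1]
  row3 -= 2·row1 → [0,0,1,3]
  row3 -= 1·row2 → [0,0,0,2]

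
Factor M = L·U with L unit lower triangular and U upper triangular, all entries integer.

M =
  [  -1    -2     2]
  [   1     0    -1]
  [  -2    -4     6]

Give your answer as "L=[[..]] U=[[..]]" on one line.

  R1 -= -1·R0 → [0,-2,1]
  R2 -= 2·R0 → [0,0,2]
  R2 -= 0·R1 → [0,0,2]

L=[[1,0,0],[-1,1,0],[2,0,1]] U=[[-1,-2,2],[0,-2,1],[0,0,2]]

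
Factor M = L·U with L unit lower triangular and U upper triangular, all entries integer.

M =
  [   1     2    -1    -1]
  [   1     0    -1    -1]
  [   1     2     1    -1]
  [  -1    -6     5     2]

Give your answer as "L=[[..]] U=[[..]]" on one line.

  R1 -= 1·R0 → [0,-2,0,0]
  R2 -= 1·R0 → [0,0,2,0]
  R3 -= -1·R0 → [0,-4,4,1]
  R2 -= 0·R1 → [0,0,2,0]
  R3 -= 2·R1 → [0,0,4,1]
  R3 -= 2·R2 → [0,0,0,1]

L=[[1,0,0,0],[1,1,0,0],[1,0,1,0],[-1,2,2,1]] U=[[1,2,-1,-1],[0,-2,0,0],[0,0,2,0],[0,0,0,1]]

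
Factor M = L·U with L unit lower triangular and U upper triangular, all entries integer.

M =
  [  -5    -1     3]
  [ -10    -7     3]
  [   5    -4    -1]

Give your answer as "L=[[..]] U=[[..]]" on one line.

  r1 -= 2·r0 → [0,-5,-3]
  r2 -= -1·r0 → [0,-5,2]
  r2 -= 1·r1 → [0,0,5]

L=[[1,0,0],[2,1,0],[-1,1,1]] U=[[-5,-1,3],[0,-5,-3],[0,0,5]]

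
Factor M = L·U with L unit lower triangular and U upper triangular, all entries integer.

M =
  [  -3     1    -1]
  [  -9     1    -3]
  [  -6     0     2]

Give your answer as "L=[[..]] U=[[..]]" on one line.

  R1 -= 3·R0 → [0,-2,0]
  R2 -= 2·R0 → [0,-2,4]
  R2 -= 1·R1 → [0,0,4]

L=[[1,0,0],[3,1,0],[2,1,1]] U=[[-3,1,-1],[0,-2,0],[0,0,4]]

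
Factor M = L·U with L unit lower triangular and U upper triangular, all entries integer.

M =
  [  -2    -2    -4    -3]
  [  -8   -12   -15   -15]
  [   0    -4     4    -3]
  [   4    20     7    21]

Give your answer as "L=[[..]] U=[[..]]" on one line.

L=[[1,0,0,0],[4,1,0,0],[0,1,1,0],[-2,-4,1,1]] U=[[-2,-2,-4,-3],[0,-4,1,-3],[0,0,3,0],[0,0,0,3]]

  row1 -= 4·row0 → [0,-4,1,-3]
  row2 -= 0·row0 → [0,-4,4,-3]
  row3 -= -2·row0 → [0,16,-1,15]
  row2 -= 1·row1 → [0,0,3,0]
  row3 -= -4·row1 → [0,0,3,3]
  row3 -= 1·row2 → [0,0,0,3]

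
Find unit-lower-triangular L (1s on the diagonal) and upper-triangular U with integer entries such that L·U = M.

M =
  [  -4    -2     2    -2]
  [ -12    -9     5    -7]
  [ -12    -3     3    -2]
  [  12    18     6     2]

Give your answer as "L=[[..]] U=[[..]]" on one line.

  r1 -= 3·r0 → [0,-3,-1,-1]
  r2 -= 3·r0 → [0,3,-3,4]
  r3 -= -3·r0 → [0,12,12,-4]
  r2 -= -1·r1 → [0,0,-4,3]
  r3 -= -4·r1 → [0,0,8,-8]
  r3 -= -2·r2 → [0,0,0,-2]

L=[[1,0,0,0],[3,1,0,0],[3,-1,1,0],[-3,-4,-2,1]] U=[[-4,-2,2,-2],[0,-3,-1,-1],[0,0,-4,3],[0,0,0,-2]]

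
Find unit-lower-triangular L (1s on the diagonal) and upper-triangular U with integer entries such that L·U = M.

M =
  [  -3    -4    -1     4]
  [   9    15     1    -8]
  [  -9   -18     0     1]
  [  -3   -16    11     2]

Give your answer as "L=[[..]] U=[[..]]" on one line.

L=[[1,0,0,0],[-3,1,0,0],[3,-2,1,0],[1,-4,-4,1]] U=[[-3,-4,-1,4],[0,3,-2,4],[0,0,-1,-3],[0,0,0,2]]

  R1 -= -3·R0 → [0,3,-2,4]
  R2 -= 3·R0 → [0,-6,3,-11]
  R3 -= 1·R0 → [0,-12,12,-2]
  R2 -= -2·R1 → [0,0,-1,-3]
  R3 -= -4·R1 → [0,0,4,14]
  R3 -= -4·R2 → [0,0,0,2]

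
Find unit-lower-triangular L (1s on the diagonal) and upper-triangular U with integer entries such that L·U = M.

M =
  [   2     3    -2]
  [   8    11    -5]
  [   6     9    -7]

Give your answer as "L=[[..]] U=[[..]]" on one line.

L=[[1,0,0],[4,1,0],[3,0,1]] U=[[2,3,-2],[0,-1,3],[0,0,-1]]

  R1 -= 4·R0 → [0,-1,3]
  R2 -= 3·R0 → [0,0,-1]
  R2 -= 0·R1 → [0,0,-1]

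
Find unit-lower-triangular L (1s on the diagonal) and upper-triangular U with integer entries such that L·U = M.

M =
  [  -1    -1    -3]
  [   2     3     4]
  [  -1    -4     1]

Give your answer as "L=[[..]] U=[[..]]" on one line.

L=[[1,0,0],[-2,1,0],[1,-3,1]] U=[[-1,-1,-3],[0,1,-2],[0,0,-2]]

  R1 -= -2·R0 → [0,1,-2]
  R2 -= 1·R0 → [0,-3,4]
  R2 -= -3·R1 → [0,0,-2]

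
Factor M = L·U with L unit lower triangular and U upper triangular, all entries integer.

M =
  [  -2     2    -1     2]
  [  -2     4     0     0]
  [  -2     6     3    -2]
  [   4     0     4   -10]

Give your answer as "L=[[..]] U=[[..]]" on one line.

L=[[1,0,0,0],[1,1,0,0],[1,2,1,0],[-2,2,0,1]] U=[[-2,2,-1,2],[0,2,1,-2],[0,0,2,0],[0,0,0,-2]]

  r1 -= 1·r0 → [0,2,1,-2]
  r2 -= 1·r0 → [0,4,4,-4]
  r3 -= -2·r0 → [0,4,2,-6]
  r2 -= 2·r1 → [0,0,2,0]
  r3 -= 2·r1 → [0,0,0,-2]
  r3 -= 0·r2 → [0,0,0,-2]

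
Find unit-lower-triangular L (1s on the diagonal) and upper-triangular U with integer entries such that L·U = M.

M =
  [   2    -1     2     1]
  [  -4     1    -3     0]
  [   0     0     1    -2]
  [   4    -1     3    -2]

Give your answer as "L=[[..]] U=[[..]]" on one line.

  row1 -= -2·row0 → [0,-1,1,2]
  row2 -= 0·row0 → [0,0,1,-2]
  row3 -= 2·row0 → [0,1,-1,-4]
  row2 -= 0·row1 → [0,0,1,-2]
  row3 -= -1·row1 → [0,0,0,-2]
  row3 -= 0·row2 → [0,0,0,-2]

L=[[1,0,0,0],[-2,1,0,0],[0,0,1,0],[2,-1,0,1]] U=[[2,-1,2,1],[0,-1,1,2],[0,0,1,-2],[0,0,0,-2]]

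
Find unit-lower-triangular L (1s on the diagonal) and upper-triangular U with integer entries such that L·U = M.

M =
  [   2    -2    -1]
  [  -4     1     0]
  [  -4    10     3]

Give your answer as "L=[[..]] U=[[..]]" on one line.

  r1 -= -2·r0 → [0,-3,-2]
  r2 -= -2·r0 → [0,6,1]
  r2 -= -2·r1 → [0,0,-3]

L=[[1,0,0],[-2,1,0],[-2,-2,1]] U=[[2,-2,-1],[0,-3,-2],[0,0,-3]]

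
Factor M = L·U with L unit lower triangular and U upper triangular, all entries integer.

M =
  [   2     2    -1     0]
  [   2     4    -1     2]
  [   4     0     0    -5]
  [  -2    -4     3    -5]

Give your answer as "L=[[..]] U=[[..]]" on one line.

  R1 -= 1·R0 → [0,2,0,2]
  R2 -= 2·R0 → [0,-4,2,-5]
  R3 -= -1·R0 → [0,-2,2,-5]
  R2 -= -2·R1 → [0,0,2,-1]
  R3 -= -1·R1 → [0,0,2,-3]
  R3 -= 1·R2 → [0,0,0,-2]

L=[[1,0,0,0],[1,1,0,0],[2,-2,1,0],[-1,-1,1,1]] U=[[2,2,-1,0],[0,2,0,2],[0,0,2,-1],[0,0,0,-2]]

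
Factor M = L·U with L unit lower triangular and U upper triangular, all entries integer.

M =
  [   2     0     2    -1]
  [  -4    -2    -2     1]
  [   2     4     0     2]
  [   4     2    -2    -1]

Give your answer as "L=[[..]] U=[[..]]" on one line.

L=[[1,0,0,0],[-2,1,0,0],[1,-2,1,0],[2,-1,-2,1]] U=[[2,0,2,-1],[0,-2,2,-1],[0,0,2,1],[0,0,0,2]]

  R1 -= -2·R0 → [0,-2,2,-1]
  R2 -= 1·R0 → [0,4,-2,3]
  R3 -= 2·R0 → [0,2,-6,1]
  R2 -= -2·R1 → [0,0,2,1]
  R3 -= -1·R1 → [0,0,-4,0]
  R3 -= -2·R2 → [0,0,0,2]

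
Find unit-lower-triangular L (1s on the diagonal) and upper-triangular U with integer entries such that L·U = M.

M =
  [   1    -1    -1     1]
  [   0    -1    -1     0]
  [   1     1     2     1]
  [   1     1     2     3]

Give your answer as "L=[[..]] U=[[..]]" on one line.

L=[[1,0,0,0],[0,1,0,0],[1,-2,1,0],[1,-2,1,1]] U=[[1,-1,-1,1],[0,-1,-1,0],[0,0,1,0],[0,0,0,2]]

  R1 -= 0·R0 → [0,-1,-1,0]
  R2 -= 1·R0 → [0,2,3,0]
  R3 -= 1·R0 → [0,2,3,2]
  R2 -= -2·R1 → [0,0,1,0]
  R3 -= -2·R1 → [0,0,1,2]
  R3 -= 1·R2 → [0,0,0,2]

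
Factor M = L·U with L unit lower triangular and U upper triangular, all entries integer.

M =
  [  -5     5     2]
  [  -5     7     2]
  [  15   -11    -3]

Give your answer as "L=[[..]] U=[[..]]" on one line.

  row1 -= 1·row0 → [0,2,0]
  row2 -= -3·row0 → [0,4,3]
  row2 -= 2·row1 → [0,0,3]

L=[[1,0,0],[1,1,0],[-3,2,1]] U=[[-5,5,2],[0,2,0],[0,0,3]]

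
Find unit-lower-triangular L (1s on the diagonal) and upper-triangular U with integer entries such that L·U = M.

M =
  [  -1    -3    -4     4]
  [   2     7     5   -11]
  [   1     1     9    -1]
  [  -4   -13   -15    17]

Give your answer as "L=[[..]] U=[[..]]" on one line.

  R1 -= -2·R0 → [0,1,-3,-3]
  R2 -= -1·R0 → [0,-2,5,3]
  R3 -= 4·R0 → [0,-1,1,1]
  R2 -= -2·R1 → [0,0,-1,-3]
  R3 -= -1·R1 → [0,0,-2,-2]
  R3 -= 2·R2 → [0,0,0,4]

L=[[1,0,0,0],[-2,1,0,0],[-1,-2,1,0],[4,-1,2,1]] U=[[-1,-3,-4,4],[0,1,-3,-3],[0,0,-1,-3],[0,0,0,4]]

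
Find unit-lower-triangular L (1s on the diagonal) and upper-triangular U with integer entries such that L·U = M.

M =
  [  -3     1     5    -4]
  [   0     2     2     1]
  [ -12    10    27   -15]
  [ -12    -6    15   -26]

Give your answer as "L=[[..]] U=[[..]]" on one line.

L=[[1,0,0,0],[0,1,0,0],[4,3,1,0],[4,-5,5,1]] U=[[-3,1,5,-4],[0,2,2,1],[0,0,1,-2],[0,0,0,5]]

  row1 -= 0·row0 → [0,2,2,1]
  row2 -= 4·row0 → [0,6,7,1]
  row3 -= 4·row0 → [0,-10,-5,-10]
  row2 -= 3·row1 → [0,0,1,-2]
  row3 -= -5·row1 → [0,0,5,-5]
  row3 -= 5·row2 → [0,0,0,5]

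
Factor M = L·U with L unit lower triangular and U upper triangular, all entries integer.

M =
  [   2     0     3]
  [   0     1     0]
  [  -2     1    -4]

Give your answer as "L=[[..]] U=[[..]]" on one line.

L=[[1,0,0],[0,1,0],[-1,1,1]] U=[[2,0,3],[0,1,0],[0,0,-1]]

  R1 -= 0·R0 → [0,1,0]
  R2 -= -1·R0 → [0,1,-1]
  R2 -= 1·R1 → [0,0,-1]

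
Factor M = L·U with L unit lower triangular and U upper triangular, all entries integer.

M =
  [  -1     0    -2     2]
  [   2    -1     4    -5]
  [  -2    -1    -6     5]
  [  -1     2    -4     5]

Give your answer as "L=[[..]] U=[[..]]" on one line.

L=[[1,0,0,0],[-2,1,0,0],[2,1,1,0],[1,-2,1,1]] U=[[-1,0,-2,2],[0,-1,0,-1],[0,0,-2,2],[0,0,0,-1]]

  r1 -= -2·r0 → [0,-1,0,-1]
  r2 -= 2·r0 → [0,-1,-2,1]
  r3 -= 1·r0 → [0,2,-2,3]
  r2 -= 1·r1 → [0,0,-2,2]
  r3 -= -2·r1 → [0,0,-2,1]
  r3 -= 1·r2 → [0,0,0,-1]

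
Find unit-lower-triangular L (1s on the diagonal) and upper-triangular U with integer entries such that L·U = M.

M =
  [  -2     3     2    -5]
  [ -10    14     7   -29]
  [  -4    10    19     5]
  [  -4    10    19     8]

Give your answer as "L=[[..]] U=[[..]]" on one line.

  row1 -= 5·row0 → [0,-1,-3,-4]
  row2 -= 2·row0 → [0,4,15,15]
  row3 -= 2·row0 → [0,4,15,18]
  row2 -= -4·row1 → [0,0,3,-1]
  row3 -= -4·row1 → [0,0,3,2]
  row3 -= 1·row2 → [0,0,0,3]

L=[[1,0,0,0],[5,1,0,0],[2,-4,1,0],[2,-4,1,1]] U=[[-2,3,2,-5],[0,-1,-3,-4],[0,0,3,-1],[0,0,0,3]]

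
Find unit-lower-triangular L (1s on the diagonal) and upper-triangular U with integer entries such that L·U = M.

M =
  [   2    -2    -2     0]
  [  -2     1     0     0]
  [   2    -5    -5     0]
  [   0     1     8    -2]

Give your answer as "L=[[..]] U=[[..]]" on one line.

L=[[1,0,0,0],[-1,1,0,0],[1,3,1,0],[0,-1,2,1]] U=[[2,-2,-2,0],[0,-1,-2,0],[0,0,3,0],[0,0,0,-2]]

  R1 -= -1·R0 → [0,-1,-2,0]
  R2 -= 1·R0 → [0,-3,-3,0]
  R3 -= 0·R0 → [0,1,8,-2]
  R2 -= 3·R1 → [0,0,3,0]
  R3 -= -1·R1 → [0,0,6,-2]
  R3 -= 2·R2 → [0,0,0,-2]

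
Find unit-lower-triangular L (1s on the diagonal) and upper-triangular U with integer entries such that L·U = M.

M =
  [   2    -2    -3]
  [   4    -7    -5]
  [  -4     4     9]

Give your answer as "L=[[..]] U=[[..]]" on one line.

  r1 -= 2·r0 → [0,-3,1]
  r2 -= -2·r0 → [0,0,3]
  r2 -= 0·r1 → [0,0,3]

L=[[1,0,0],[2,1,0],[-2,0,1]] U=[[2,-2,-3],[0,-3,1],[0,0,3]]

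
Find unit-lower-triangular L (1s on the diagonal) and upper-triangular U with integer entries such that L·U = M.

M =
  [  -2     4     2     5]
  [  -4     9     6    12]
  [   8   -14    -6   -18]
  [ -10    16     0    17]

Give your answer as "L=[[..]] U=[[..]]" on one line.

L=[[1,0,0,0],[2,1,0,0],[-4,2,1,0],[5,-4,1,1]] U=[[-2,4,2,5],[0,1,2,2],[0,0,-2,-2],[0,0,0,2]]

  r1 -= 2·r0 → [0,1,2,2]
  r2 -= -4·r0 → [0,2,2,2]
  r3 -= 5·r0 → [0,-4,-10,-8]
  r2 -= 2·r1 → [0,0,-2,-2]
  r3 -= -4·r1 → [0,0,-2,0]
  r3 -= 1·r2 → [0,0,0,2]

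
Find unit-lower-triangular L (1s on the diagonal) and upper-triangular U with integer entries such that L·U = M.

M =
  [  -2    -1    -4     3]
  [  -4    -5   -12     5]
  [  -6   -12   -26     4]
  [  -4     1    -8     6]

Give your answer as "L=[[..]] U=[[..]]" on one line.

  R1 -= 2·R0 → [0,-3,-4,-1]
  R2 -= 3·R0 → [0,-9,-14,-5]
  R3 -= 2·R0 → [0,3,0,0]
  R2 -= 3·R1 → [0,0,-2,-2]
  R3 -= -1·R1 → [0,0,-4,-1]
  R3 -= 2·R2 → [0,0,0,3]

L=[[1,0,0,0],[2,1,0,0],[3,3,1,0],[2,-1,2,1]] U=[[-2,-1,-4,3],[0,-3,-4,-1],[0,0,-2,-2],[0,0,0,3]]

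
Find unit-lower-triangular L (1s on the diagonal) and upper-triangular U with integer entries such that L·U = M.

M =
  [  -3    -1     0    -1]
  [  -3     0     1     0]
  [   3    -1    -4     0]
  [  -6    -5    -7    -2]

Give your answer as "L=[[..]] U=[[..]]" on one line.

L=[[1,0,0,0],[1,1,0,0],[-1,-2,1,0],[2,-3,2,1]] U=[[-3,-1,0,-1],[0,1,1,1],[0,0,-2,1],[0,0,0,1]]

  R1 -= 1·R0 → [0,1,1,1]
  R2 -= -1·R0 → [0,-2,-4,-1]
  R3 -= 2·R0 → [0,-3,-7,0]
  R2 -= -2·R1 → [0,0,-2,1]
  R3 -= -3·R1 → [0,0,-4,3]
  R3 -= 2·R2 → [0,0,0,1]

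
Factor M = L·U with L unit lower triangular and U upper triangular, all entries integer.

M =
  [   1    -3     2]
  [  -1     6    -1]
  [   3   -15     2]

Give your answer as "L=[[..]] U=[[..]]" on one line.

L=[[1,0,0],[-1,1,0],[3,-2,1]] U=[[1,-3,2],[0,3,1],[0,0,-2]]

  R1 -= -1·R0 → [0,3,1]
  R2 -= 3·R0 → [0,-6,-4]
  R2 -= -2·R1 → [0,0,-2]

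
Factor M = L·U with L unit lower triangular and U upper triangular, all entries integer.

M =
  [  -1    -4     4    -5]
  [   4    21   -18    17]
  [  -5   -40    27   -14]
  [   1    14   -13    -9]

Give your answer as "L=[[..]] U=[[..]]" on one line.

L=[[1,0,0,0],[-4,1,0,0],[5,-4,1,0],[-1,2,5,1]] U=[[-1,-4,4,-5],[0,5,-2,-3],[0,0,-1,-1],[0,0,0,-3]]

  r1 -= -4·r0 → [0,5,-2,-3]
  r2 -= 5·r0 → [0,-20,7,11]
  r3 -= -1·r0 → [0,10,-9,-14]
  r2 -= -4·r1 → [0,0,-1,-1]
  r3 -= 2·r1 → [0,0,-5,-8]
  r3 -= 5·r2 → [0,0,0,-3]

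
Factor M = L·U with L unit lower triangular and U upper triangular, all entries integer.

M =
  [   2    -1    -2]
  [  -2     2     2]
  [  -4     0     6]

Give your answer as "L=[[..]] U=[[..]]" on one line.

  R1 -= -1·R0 → [0,1,0]
  R2 -= -2·R0 → [0,-2,2]
  R2 -= -2·R1 → [0,0,2]

L=[[1,0,0],[-1,1,0],[-2,-2,1]] U=[[2,-1,-2],[0,1,0],[0,0,2]]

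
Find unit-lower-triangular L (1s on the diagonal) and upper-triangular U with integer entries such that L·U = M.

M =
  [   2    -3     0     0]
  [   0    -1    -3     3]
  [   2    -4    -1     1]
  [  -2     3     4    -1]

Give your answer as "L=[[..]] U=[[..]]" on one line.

L=[[1,0,0,0],[0,1,0,0],[1,1,1,0],[-1,0,2,1]] U=[[2,-3,0,0],[0,-1,-3,3],[0,0,2,-2],[0,0,0,3]]

  r1 -= 0·r0 → [0,-1,-3,3]
  r2 -= 1·r0 → [0,-1,-1,1]
  r3 -= -1·r0 → [0,0,4,-1]
  r2 -= 1·r1 → [0,0,2,-2]
  r3 -= 0·r1 → [0,0,4,-1]
  r3 -= 2·r2 → [0,0,0,3]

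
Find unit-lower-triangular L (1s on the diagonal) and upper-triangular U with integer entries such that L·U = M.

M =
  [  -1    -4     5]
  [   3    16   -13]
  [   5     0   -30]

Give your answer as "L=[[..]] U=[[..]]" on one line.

L=[[1,0,0],[-3,1,0],[-5,-5,1]] U=[[-1,-4,5],[0,4,2],[0,0,5]]

  row1 -= -3·row0 → [0,4,2]
  row2 -= -5·row0 → [0,-20,-5]
  row2 -= -5·row1 → [0,0,5]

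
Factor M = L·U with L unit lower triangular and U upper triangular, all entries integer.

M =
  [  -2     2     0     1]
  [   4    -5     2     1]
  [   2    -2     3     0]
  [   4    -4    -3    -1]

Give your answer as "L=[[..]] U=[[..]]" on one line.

  r1 -= -2·r0 → [0,-1,2,3]
  r2 -= -1·r0 → [0,0,3,1]
  r3 -= -2·r0 → [0,0,-3,1]
  r2 -= 0·r1 → [0,0,3,1]
  r3 -= 0·r1 → [0,0,-3,1]
  r3 -= -1·r2 → [0,0,0,2]

L=[[1,0,0,0],[-2,1,0,0],[-1,0,1,0],[-2,0,-1,1]] U=[[-2,2,0,1],[0,-1,2,3],[0,0,3,1],[0,0,0,2]]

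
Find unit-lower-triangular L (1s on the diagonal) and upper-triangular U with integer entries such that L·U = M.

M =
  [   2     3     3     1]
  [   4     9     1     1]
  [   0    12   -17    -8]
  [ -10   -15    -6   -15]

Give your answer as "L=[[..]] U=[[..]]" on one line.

  r1 -= 2·r0 → [0,3,-5,-1]
  r2 -= 0·r0 → [0,12,-17,-8]
  r3 -= -5·r0 → [0,0,9,-10]
  r2 -= 4·r1 → [0,0,3,-4]
  r3 -= 0·r1 → [0,0,9,-10]
  r3 -= 3·r2 → [0,0,0,2]

L=[[1,0,0,0],[2,1,0,0],[0,4,1,0],[-5,0,3,1]] U=[[2,3,3,1],[0,3,-5,-1],[0,0,3,-4],[0,0,0,2]]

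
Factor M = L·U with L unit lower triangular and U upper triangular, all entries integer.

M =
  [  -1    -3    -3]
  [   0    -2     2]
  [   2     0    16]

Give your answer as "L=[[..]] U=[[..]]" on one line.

L=[[1,0,0],[0,1,0],[-2,3,1]] U=[[-1,-3,-3],[0,-2,2],[0,0,4]]

  r1 -= 0·r0 → [0,-2,2]
  r2 -= -2·r0 → [0,-6,10]
  r2 -= 3·r1 → [0,0,4]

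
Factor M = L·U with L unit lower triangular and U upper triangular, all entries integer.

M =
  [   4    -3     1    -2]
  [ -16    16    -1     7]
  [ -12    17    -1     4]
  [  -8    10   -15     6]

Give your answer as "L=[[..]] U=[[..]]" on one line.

L=[[1,0,0,0],[-4,1,0,0],[-3,2,1,0],[-2,1,4,1]] U=[[4,-3,1,-2],[0,4,3,-1],[0,0,-4,0],[0,0,0,3]]

  r1 -= -4·r0 → [0,4,3,-1]
  r2 -= -3·r0 → [0,8,2,-2]
  r3 -= -2·r0 → [0,4,-13,2]
  r2 -= 2·r1 → [0,0,-4,0]
  r3 -= 1·r1 → [0,0,-16,3]
  r3 -= 4·r2 → [0,0,0,3]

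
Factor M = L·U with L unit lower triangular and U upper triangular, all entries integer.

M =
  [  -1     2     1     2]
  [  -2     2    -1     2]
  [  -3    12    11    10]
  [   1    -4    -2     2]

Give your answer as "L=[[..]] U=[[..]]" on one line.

  row1 -= 2·row0 → [0,-2,-3,-2]
  row2 -= 3·row0 → [0,6,8,4]
  row3 -= -1·row0 → [0,-2,-1,4]
  row2 -= -3·row1 → [0,0,-1,-2]
  row3 -= 1·row1 → [0,0,2,6]
  row3 -= -2·row2 → [0,0,0,2]

L=[[1,0,0,0],[2,1,0,0],[3,-3,1,0],[-1,1,-2,1]] U=[[-1,2,1,2],[0,-2,-3,-2],[0,0,-1,-2],[0,0,0,2]]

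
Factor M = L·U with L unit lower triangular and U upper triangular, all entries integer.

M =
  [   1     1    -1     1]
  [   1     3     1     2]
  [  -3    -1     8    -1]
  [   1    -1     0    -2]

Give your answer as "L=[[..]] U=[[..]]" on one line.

  R1 -= 1·R0 → [0,2,2,1]
  R2 -= -3·R0 → [0,2,5,2]
  R3 -= 1·R0 → [0,-2,1,-3]
  R2 -= 1·R1 → [0,0,3,1]
  R3 -= -1·R1 → [0,0,3,-2]
  R3 -= 1·R2 → [0,0,0,-3]

L=[[1,0,0,0],[1,1,0,0],[-3,1,1,0],[1,-1,1,1]] U=[[1,1,-1,1],[0,2,2,1],[0,0,3,1],[0,0,0,-3]]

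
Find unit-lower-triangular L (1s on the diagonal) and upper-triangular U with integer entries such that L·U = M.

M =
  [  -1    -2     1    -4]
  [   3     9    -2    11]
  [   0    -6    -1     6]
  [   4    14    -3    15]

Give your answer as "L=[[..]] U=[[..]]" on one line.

  R1 -= -3·R0 → [0,3,1,-1]
  R2 -= 0·R0 → [0,-6,-1,6]
  R3 -= -4·R0 → [0,6,1,-1]
  R2 -= -2·R1 → [0,0,1,4]
  R3 -= 2·R1 → [0,0,-1,1]
  R3 -= -1·R2 → [0,0,0,5]

L=[[1,0,0,0],[-3,1,0,0],[0,-2,1,0],[-4,2,-1,1]] U=[[-1,-2,1,-4],[0,3,1,-1],[0,0,1,4],[0,0,0,5]]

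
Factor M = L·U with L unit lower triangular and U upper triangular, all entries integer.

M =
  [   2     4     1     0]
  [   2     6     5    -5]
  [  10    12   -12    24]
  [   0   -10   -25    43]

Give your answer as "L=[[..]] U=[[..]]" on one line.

L=[[1,0,0,0],[1,1,0,0],[5,-4,1,0],[0,-5,5,1]] U=[[2,4,1,0],[0,2,4,-5],[0,0,-1,4],[0,0,0,-2]]

  row1 -= 1·row0 → [0,2,4,-5]
  row2 -= 5·row0 → [0,-8,-17,24]
  row3 -= 0·row0 → [0,-10,-25,43]
  row2 -= -4·row1 → [0,0,-1,4]
  row3 -= -5·row1 → [0,0,-5,18]
  row3 -= 5·row2 → [0,0,0,-2]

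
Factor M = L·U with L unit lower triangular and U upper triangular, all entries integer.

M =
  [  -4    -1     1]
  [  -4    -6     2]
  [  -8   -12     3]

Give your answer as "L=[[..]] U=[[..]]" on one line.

  R1 -= 1·R0 → [0,-5,1]
  R2 -= 2·R0 → [0,-10,1]
  R2 -= 2·R1 → [0,0,-1]

L=[[1,0,0],[1,1,0],[2,2,1]] U=[[-4,-1,1],[0,-5,1],[0,0,-1]]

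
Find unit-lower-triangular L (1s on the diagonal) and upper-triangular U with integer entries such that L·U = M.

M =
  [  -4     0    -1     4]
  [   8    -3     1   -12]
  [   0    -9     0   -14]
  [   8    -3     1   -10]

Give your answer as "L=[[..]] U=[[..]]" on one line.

L=[[1,0,0,0],[-2,1,0,0],[0,3,1,0],[-2,1,0,1]] U=[[-4,0,-1,4],[0,-3,-1,-4],[0,0,3,-2],[0,0,0,2]]

  row1 -= -2·row0 → [0,-3,-1,-4]
  row2 -= 0·row0 → [0,-9,0,-14]
  row3 -= -2·row0 → [0,-3,-1,-2]
  row2 -= 3·row1 → [0,0,3,-2]
  row3 -= 1·row1 → [0,0,0,2]
  row3 -= 0·row2 → [0,0,0,2]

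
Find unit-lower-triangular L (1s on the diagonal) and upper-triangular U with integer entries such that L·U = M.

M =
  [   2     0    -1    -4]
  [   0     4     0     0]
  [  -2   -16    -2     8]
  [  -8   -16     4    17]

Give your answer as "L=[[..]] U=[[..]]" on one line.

L=[[1,0,0,0],[0,1,0,0],[-1,-4,1,0],[-4,-4,0,1]] U=[[2,0,-1,-4],[0,4,0,0],[0,0,-3,4],[0,0,0,1]]

  row1 -= 0·row0 → [0,4,0,0]
  row2 -= -1·row0 → [0,-16,-3,4]
  row3 -= -4·row0 → [0,-16,0,1]
  row2 -= -4·row1 → [0,0,-3,4]
  row3 -= -4·row1 → [0,0,0,1]
  row3 -= 0·row2 → [0,0,0,1]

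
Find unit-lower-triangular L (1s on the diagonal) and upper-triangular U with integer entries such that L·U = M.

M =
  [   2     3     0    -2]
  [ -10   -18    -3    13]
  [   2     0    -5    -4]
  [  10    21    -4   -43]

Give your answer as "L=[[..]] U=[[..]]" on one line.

L=[[1,0,0,0],[-5,1,0,0],[1,1,1,0],[5,-2,5,1]] U=[[2,3,0,-2],[0,-3,-3,3],[0,0,-2,-5],[0,0,0,-2]]

  r1 -= -5·r0 → [0,-3,-3,3]
  r2 -= 1·r0 → [0,-3,-5,-2]
  r3 -= 5·r0 → [0,6,-4,-33]
  r2 -= 1·r1 → [0,0,-2,-5]
  r3 -= -2·r1 → [0,0,-10,-27]
  r3 -= 5·r2 → [0,0,0,-2]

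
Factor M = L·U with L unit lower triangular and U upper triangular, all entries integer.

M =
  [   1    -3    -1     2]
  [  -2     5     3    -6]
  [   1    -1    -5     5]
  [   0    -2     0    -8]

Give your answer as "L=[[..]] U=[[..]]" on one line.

  row1 -= -2·row0 → [0,-1,1,-2]
  row2 -= 1·row0 → [0,2,-4,3]
  row3 -= 0·row0 → [0,-2,0,-8]
  row2 -= -2·row1 → [0,0,-2,-1]
  row3 -= 2·row1 → [0,0,-2,-4]
  row3 -= 1·row2 → [0,0,0,-3]

L=[[1,0,0,0],[-2,1,0,0],[1,-2,1,0],[0,2,1,1]] U=[[1,-3,-1,2],[0,-1,1,-2],[0,0,-2,-1],[0,0,0,-3]]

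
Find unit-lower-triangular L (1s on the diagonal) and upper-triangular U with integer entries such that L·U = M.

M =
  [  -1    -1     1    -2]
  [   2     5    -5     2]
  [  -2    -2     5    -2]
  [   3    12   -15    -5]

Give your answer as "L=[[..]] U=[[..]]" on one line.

L=[[1,0,0,0],[-2,1,0,0],[2,0,1,0],[-3,3,-1,1]] U=[[-1,-1,1,-2],[0,3,-3,-2],[0,0,3,2],[0,0,0,-3]]

  r1 -= -2·r0 → [0,3,-3,-2]
  r2 -= 2·r0 → [0,0,3,2]
  r3 -= -3·r0 → [0,9,-12,-11]
  r2 -= 0·r1 → [0,0,3,2]
  r3 -= 3·r1 → [0,0,-3,-5]
  r3 -= -1·r2 → [0,0,0,-3]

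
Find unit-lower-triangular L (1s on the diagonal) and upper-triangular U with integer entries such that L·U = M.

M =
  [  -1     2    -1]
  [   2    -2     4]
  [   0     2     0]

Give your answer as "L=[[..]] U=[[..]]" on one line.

L=[[1,0,0],[-2,1,0],[0,1,1]] U=[[-1,2,-1],[0,2,2],[0,0,-2]]

  R1 -= -2·R0 → [0,2,2]
  R2 -= 0·R0 → [0,2,0]
  R2 -= 1·R1 → [0,0,-2]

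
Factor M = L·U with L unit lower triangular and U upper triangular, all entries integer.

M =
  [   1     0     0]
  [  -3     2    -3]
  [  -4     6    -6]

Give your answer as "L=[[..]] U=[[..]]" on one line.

  row1 -= -3·row0 → [0,2,-3]
  row2 -= -4·row0 → [0,6,-6]
  row2 -= 3·row1 → [0,0,3]

L=[[1,0,0],[-3,1,0],[-4,3,1]] U=[[1,0,0],[0,2,-3],[0,0,3]]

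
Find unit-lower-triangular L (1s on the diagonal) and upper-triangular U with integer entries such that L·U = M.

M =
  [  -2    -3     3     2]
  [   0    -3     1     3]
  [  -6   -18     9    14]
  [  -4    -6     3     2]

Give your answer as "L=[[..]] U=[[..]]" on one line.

L=[[1,0,0,0],[0,1,0,0],[3,3,1,0],[2,0,1,1]] U=[[-2,-3,3,2],[0,-3,1,3],[0,0,-3,-1],[0,0,0,-1]]

  row1 -= 0·row0 → [0,-3,1,3]
  row2 -= 3·row0 → [0,-9,0,8]
  row3 -= 2·row0 → [0,0,-3,-2]
  row2 -= 3·row1 → [0,0,-3,-1]
  row3 -= 0·row1 → [0,0,-3,-2]
  row3 -= 1·row2 → [0,0,0,-1]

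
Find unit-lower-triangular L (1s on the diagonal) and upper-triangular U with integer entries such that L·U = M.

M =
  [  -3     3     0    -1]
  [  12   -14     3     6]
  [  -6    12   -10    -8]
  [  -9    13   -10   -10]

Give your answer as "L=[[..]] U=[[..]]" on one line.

  R1 -= -4·R0 → [0,-2,3,2]
  R2 -= 2·R0 → [0,6,-10,-6]
  R3 -= 3·R0 → [0,4,-10,-7]
  R2 -= -3·R1 → [0,0,-1,0]
  R3 -= -2·R1 → [0,0,-4,-3]
  R3 -= 4·R2 → [0,0,0,-3]

L=[[1,0,0,0],[-4,1,0,0],[2,-3,1,0],[3,-2,4,1]] U=[[-3,3,0,-1],[0,-2,3,2],[0,0,-1,0],[0,0,0,-3]]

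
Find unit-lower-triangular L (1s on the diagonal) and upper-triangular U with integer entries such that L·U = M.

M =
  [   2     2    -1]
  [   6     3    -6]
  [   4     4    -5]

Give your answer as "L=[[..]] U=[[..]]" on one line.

  row1 -= 3·row0 → [0,-3,-3]
  row2 -= 2·row0 → [0,0,-3]
  row2 -= 0·row1 → [0,0,-3]

L=[[1,0,0],[3,1,0],[2,0,1]] U=[[2,2,-1],[0,-3,-3],[0,0,-3]]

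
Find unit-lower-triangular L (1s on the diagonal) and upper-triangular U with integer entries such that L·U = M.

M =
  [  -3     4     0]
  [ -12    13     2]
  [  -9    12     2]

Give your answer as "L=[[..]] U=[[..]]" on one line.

L=[[1,0,0],[4,1,0],[3,0,1]] U=[[-3,4,0],[0,-3,2],[0,0,2]]

  R1 -= 4·R0 → [0,-3,2]
  R2 -= 3·R0 → [0,0,2]
  R2 -= 0·R1 → [0,0,2]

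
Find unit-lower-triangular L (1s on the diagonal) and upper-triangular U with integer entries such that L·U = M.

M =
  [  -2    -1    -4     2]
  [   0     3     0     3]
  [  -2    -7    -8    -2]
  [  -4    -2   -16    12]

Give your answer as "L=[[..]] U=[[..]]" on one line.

  R1 -= 0·R0 → [0,3,0,3]
  R2 -= 1·R0 → [0,-6,-4,-4]
  R3 -= 2·R0 → [0,0,-8,8]
  R2 -= -2·R1 → [0,0,-4,2]
  R3 -= 0·R1 → [0,0,-8,8]
  R3 -= 2·R2 → [0,0,0,4]

L=[[1,0,0,0],[0,1,0,0],[1,-2,1,0],[2,0,2,1]] U=[[-2,-1,-4,2],[0,3,0,3],[0,0,-4,2],[0,0,0,4]]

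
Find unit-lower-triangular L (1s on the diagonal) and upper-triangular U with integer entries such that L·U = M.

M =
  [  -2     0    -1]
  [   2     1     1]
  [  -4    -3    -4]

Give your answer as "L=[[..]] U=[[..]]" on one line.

L=[[1,0,0],[-1,1,0],[2,-3,1]] U=[[-2,0,-1],[0,1,0],[0,0,-2]]

  row1 -= -1·row0 → [0,1,0]
  row2 -= 2·row0 → [0,-3,-2]
  row2 -= -3·row1 → [0,0,-2]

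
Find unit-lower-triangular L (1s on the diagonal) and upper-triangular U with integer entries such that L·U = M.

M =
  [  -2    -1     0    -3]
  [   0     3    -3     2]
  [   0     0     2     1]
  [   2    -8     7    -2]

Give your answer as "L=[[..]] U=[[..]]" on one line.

L=[[1,0,0,0],[0,1,0,0],[0,0,1,0],[-1,-3,-1,1]] U=[[-2,-1,0,-3],[0,3,-3,2],[0,0,2,1],[0,0,0,2]]

  r1 -= 0·r0 → [0,3,-3,2]
  r2 -= 0·r0 → [0,0,2,1]
  r3 -= -1·r0 → [0,-9,7,-5]
  r2 -= 0·r1 → [0,0,2,1]
  r3 -= -3·r1 → [0,0,-2,1]
  r3 -= -1·r2 → [0,0,0,2]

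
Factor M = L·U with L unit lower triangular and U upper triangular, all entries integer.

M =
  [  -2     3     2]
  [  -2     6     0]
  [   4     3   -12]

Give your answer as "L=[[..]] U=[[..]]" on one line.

L=[[1,0,0],[1,1,0],[-2,3,1]] U=[[-2,3,2],[0,3,-2],[0,0,-2]]

  R1 -= 1·R0 → [0,3,-2]
  R2 -= -2·R0 → [0,9,-8]
  R2 -= 3·R1 → [0,0,-2]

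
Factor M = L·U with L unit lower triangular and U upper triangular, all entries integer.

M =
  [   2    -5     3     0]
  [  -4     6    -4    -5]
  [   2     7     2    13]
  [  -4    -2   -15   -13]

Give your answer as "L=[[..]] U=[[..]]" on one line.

L=[[1,0,0,0],[-2,1,0,0],[1,-3,1,0],[-2,3,-3,1]] U=[[2,-5,3,0],[0,-4,2,-5],[0,0,5,-2],[0,0,0,-4]]

  r1 -= -2·r0 → [0,-4,2,-5]
  r2 -= 1·r0 → [0,12,-1,13]
  r3 -= -2·r0 → [0,-12,-9,-13]
  r2 -= -3·r1 → [0,0,5,-2]
  r3 -= 3·r1 → [0,0,-15,2]
  r3 -= -3·r2 → [0,0,0,-4]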